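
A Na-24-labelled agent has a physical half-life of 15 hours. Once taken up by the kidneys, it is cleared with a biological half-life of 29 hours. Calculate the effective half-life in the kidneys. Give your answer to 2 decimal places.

1/t_eff = 1/t_phys + 1/t_biol = 1/15 + 1/29 = 0.10115 per hour.
t_eff = 15 × 29 / (15 + 29) ≈ 9.8864 hours.

9.89 hours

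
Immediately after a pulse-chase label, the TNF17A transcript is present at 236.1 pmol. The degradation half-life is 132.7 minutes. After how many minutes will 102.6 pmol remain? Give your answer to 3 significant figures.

160 minutes

Fraction remaining = 102.6/236.1 ≈ 0.43456.
n = log₂(236.1/102.6) = ln(2.3012)/ln 2 ≈ 1.2024 half-lives.
t = n × t½ = 1.2024 × 132.7 ≈ 159.55 minutes.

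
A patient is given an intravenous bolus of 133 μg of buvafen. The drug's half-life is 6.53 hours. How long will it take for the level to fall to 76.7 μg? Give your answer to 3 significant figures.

5.19 hours

Fraction remaining = 76.7/133 ≈ 0.57669.
n = log₂(133/76.7) = ln(1.734)/ln 2 ≈ 0.79413 half-lives.
t = n × t½ = 0.79413 × 6.53 ≈ 5.1857 hours.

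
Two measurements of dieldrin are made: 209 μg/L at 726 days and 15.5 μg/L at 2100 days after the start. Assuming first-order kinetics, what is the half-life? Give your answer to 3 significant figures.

Over Δt = 2100 − 726 = 1374 days, the level fell by a factor of 209/15.5 ≈ 13.484.
n = log₂(13.484) ≈ 3.7532 half-lives, so t½ = 1374/3.7532 ≈ 366.09 days.

366 days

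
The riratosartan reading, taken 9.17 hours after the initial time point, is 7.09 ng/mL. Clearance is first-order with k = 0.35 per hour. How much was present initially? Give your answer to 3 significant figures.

t½ = ln 2 / k = 0.69315 / 0.35 ≈ 1.9804 hours.
Number of half-lives elapsed: n = 9.17/1.9804 ≈ 4.6303.
A₀ = A × 2^n = 7.09 × 2^4.6303 = 7.09 × 24.767 ≈ 175.6 ng/mL.

176 ng/mL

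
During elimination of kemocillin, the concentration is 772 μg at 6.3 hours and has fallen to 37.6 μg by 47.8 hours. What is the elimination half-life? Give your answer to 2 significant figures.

Over Δt = 47.8 − 6.3 = 41.5 hours, the level fell by a factor of 772/37.6 ≈ 20.532.
n = log₂(20.532) ≈ 4.3598 half-lives, so t½ = 41.5/4.3598 ≈ 9.5188 hours.

9.5 hours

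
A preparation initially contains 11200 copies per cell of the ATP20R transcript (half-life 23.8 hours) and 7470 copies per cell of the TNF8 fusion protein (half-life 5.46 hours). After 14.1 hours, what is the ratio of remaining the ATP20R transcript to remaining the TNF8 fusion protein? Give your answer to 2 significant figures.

ATP20R transcript: 11200 × (1/2)^(14.1/23.8) = 11200 × (1/2)^0.59244 ≈ 7428.1 copies per cell.
TNF8 fusion protein: 7470 × (1/2)^(14.1/5.46) = 7470 × (1/2)^2.5824 ≈ 1247.2 copies per cell.
Ratio ≈ 7428.1 / 1247.2 ≈ 5.9558.

6.0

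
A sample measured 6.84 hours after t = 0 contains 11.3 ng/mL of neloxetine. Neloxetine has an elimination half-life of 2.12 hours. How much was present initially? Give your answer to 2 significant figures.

110 ng/mL

Number of half-lives elapsed: n = 6.84/2.12 ≈ 3.2264.
A₀ = A × 2^n = 11.3 × 2^3.2264 = 11.3 × 9.3594 ≈ 105.76 ng/mL.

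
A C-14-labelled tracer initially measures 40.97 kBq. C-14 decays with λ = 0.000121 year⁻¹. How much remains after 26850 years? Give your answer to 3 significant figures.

1.59 kBq

t½ = ln 2 / λ = 0.69315 / 0.000121 ≈ 5728.5 years.
Number of half-lives: n = 26850/5728.5 ≈ 4.6871.
Remaining = 40.97 × (1/2)^4.6871 = 40.97 × 0.038819 ≈ 1.5904 kBq.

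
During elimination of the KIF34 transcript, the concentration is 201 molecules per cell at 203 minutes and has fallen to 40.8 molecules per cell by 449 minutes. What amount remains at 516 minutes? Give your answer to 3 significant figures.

26.4 molecules per cell

Over Δt = 449 − 203 = 246 minutes, the level fell by a factor of 201/40.8 ≈ 4.9265.
n = log₂(4.9265) ≈ 2.3006 half-lives, so t½ = 246/2.3006 ≈ 106.93 minutes.
From t = 449 to t = 516: 40.8 × (1/2)^((516−449)/106.93) ≈ 26.427 molecules per cell.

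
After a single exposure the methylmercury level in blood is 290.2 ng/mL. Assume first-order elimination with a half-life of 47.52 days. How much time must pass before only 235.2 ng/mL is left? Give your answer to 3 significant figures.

Fraction remaining = 235.2/290.2 ≈ 0.81048.
n = log₂(290.2/235.2) = ln(1.2338)/ln 2 ≈ 0.30316 half-lives.
t = n × t½ = 0.30316 × 47.52 ≈ 14.406 days.

14.4 days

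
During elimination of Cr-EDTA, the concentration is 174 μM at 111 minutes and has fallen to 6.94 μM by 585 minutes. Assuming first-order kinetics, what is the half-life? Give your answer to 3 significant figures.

102 minutes

Over Δt = 585 − 111 = 474 minutes, the level fell by a factor of 174/6.94 ≈ 25.072.
n = log₂(25.072) ≈ 4.648 half-lives, so t½ = 474/4.648 ≈ 101.98 minutes.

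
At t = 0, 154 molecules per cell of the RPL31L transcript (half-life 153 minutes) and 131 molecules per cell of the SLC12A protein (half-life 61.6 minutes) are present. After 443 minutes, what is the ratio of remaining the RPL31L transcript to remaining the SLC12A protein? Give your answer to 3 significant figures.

23.1

RPL31L transcript: 154 × (1/2)^(443/153) = 154 × (1/2)^2.8954 ≈ 20.697 molecules per cell.
SLC12A protein: 131 × (1/2)^(443/61.6) = 131 × (1/2)^7.1916 ≈ 0.89618 molecules per cell.
Ratio ≈ 20.697 / 0.89618 ≈ 23.095.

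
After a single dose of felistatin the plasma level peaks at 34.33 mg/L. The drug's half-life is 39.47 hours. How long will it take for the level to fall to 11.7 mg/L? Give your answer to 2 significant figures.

Fraction remaining = 11.7/34.33 ≈ 0.34081.
n = log₂(34.33/11.7) = ln(2.9342)/ln 2 ≈ 1.553 half-lives.
t = n × t½ = 1.553 × 39.47 ≈ 61.295 hours.

61 hours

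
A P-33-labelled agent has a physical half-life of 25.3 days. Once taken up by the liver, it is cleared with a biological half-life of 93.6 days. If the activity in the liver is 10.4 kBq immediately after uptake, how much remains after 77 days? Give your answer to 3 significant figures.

0.713 kBq

1/t_eff = 1/t_phys + 1/t_biol = 1/25.3 + 1/93.6 = 0.050209 per day.
t_eff = 25.3 × 93.6 / (25.3 + 93.6) ≈ 19.917 days.
Remaining = 10.4 × (1/2)^(77/19.917) = 10.4 × (1/2)^3.8661 ≈ 0.7132 kBq.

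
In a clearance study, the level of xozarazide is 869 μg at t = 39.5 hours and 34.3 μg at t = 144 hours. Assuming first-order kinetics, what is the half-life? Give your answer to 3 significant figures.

Over Δt = 144 − 39.5 = 104.5 hours, the level fell by a factor of 869/34.3 ≈ 25.335.
n = log₂(25.335) ≈ 4.6631 half-lives, so t½ = 104.5/4.6631 ≈ 22.41 hours.

22.4 hours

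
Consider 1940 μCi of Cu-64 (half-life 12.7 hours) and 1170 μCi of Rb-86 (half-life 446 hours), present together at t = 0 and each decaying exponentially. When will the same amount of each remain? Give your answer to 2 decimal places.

9.54 hours

Set 1940·(1/2)^(t/12.7) = 1170·(1/2)^(t/446).
Taking log₂: log₂(1940/1170) = t·(1/12.7 − 1/446).
log₂(1.6581) = 0.72955; 1/12.7 − 1/446 = 0.076498.
t = 0.72955 / 0.076498 ≈ 9.5368 hours.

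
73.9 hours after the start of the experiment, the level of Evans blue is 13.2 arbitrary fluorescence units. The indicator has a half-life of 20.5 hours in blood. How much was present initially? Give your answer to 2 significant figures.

160 arbitrary fluorescence units

Number of half-lives elapsed: n = 73.9/20.5 ≈ 3.6049.
A₀ = A × 2^n = 13.2 × 2^3.6049 = 13.2 × 12.167 ≈ 160.6 arbitrary fluorescence units.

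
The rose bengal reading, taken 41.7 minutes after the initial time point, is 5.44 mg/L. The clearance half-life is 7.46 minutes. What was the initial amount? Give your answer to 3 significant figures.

Number of half-lives elapsed: n = 41.7/7.46 ≈ 5.5898.
A₀ = A × 2^n = 5.44 × 2^5.5898 = 5.44 × 48.162 ≈ 262 mg/L.

262 mg/L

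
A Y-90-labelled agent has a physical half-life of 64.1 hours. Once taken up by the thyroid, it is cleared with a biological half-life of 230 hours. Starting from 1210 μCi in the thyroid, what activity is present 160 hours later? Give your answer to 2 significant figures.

1/t_eff = 1/t_phys + 1/t_biol = 1/64.1 + 1/230 = 0.019948 per hour.
t_eff = 64.1 × 230 / (64.1 + 230) ≈ 50.129 hours.
Remaining = 1210 × (1/2)^(160/50.129) = 1210 × (1/2)^3.1918 ≈ 132.43 μCi.

130 μCi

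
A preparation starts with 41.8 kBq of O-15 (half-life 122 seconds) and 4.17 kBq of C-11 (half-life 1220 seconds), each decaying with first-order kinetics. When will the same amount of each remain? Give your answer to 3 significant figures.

451 seconds

Set 41.8·(1/2)^(t/122) = 4.17·(1/2)^(t/1220).
Taking log₂: log₂(41.8/4.17) = t·(1/122 − 1/1220).
log₂(10.024) = 3.3254; 1/122 − 1/1220 = 0.007377.
t = 3.3254 / 0.007377 ≈ 450.77 seconds.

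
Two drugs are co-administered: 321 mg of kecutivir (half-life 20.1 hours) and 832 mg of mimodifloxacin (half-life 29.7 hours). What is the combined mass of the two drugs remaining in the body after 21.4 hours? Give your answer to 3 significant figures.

658 mg

kecutivir: 321 × (1/2)^(21.4/20.1) = 321 × (1/2)^1.0647 ≈ 153.46 mg.
mimodifloxacin: 832 × (1/2)^(21.4/29.7) = 832 × (1/2)^0.72054 ≈ 504.92 mg.
Total = 153.46 + 504.92 ≈ 658.38 mg.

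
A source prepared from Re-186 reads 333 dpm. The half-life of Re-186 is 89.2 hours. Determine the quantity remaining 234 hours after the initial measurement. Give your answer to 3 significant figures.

Number of half-lives: n = 234/89.2 ≈ 2.6233.
Remaining = 333 × (1/2)^2.6233 = 333 × 0.16229 ≈ 54.044 dpm.

54.0 dpm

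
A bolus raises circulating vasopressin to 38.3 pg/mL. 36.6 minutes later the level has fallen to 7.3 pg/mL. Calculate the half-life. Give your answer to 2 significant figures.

A/A₀ = 7.3/38.3 ≈ 0.1906.
n = log₂(5.2466) ≈ 2.3914 half-lives elapsed in 36.6 minutes.
t½ = 36.6/2.3914 ≈ 15.305 minutes.

15 minutes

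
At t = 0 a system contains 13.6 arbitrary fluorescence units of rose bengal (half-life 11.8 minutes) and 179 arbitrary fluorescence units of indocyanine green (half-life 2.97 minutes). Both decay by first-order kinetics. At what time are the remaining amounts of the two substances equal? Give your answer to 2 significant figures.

15 minutes

Set 13.6·(1/2)^(t/11.8) = 179·(1/2)^(t/2.97).
Taking log₂: log₂(13.6/179) = t·(1/11.8 − 1/2.97).
log₂(0.075978) = -3.7183; 1/11.8 − 1/2.97 = -0.25195.
t = -3.7183 / -0.25195 ≈ 14.758 minutes.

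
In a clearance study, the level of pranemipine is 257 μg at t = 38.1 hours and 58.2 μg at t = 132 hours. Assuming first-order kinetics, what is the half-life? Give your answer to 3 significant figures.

43.8 hours

Over Δt = 132 − 38.1 = 93.9 hours, the level fell by a factor of 257/58.2 ≈ 4.4158.
n = log₂(4.4158) ≈ 2.1427 half-lives, so t½ = 93.9/2.1427 ≈ 43.824 hours.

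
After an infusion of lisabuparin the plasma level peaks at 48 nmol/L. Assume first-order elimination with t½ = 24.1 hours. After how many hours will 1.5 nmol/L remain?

1.5/48 = 1/32, so 5 half-lives have elapsed.
t = 5 × 24.1 = 120.5 hours.

120.5 hours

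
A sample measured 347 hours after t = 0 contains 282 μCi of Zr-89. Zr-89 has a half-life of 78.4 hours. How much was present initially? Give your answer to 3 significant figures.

Number of half-lives elapsed: n = 347/78.4 ≈ 4.426.
A₀ = A × 2^n = 282 × 2^4.426 = 282 × 21.496 ≈ 6062 μCi.

6060 μCi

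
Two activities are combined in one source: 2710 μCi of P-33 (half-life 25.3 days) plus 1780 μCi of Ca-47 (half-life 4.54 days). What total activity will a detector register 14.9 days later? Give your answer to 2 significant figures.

P-33: 2710 × (1/2)^(14.9/25.3) = 2710 × (1/2)^0.58893 ≈ 1801.7 μCi.
Ca-47: 1780 × (1/2)^(14.9/4.54) = 1780 × (1/2)^3.2819 ≈ 183 μCi.
Total = 1801.7 + 183 ≈ 1984.7 μCi.

2000 μCi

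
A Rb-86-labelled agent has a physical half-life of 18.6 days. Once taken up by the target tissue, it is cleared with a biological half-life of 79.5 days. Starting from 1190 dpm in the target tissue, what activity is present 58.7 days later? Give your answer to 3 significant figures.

80.0 dpm

1/t_eff = 1/t_phys + 1/t_biol = 1/18.6 + 1/79.5 = 0.066342 per day.
t_eff = 18.6 × 79.5 / (18.6 + 79.5) ≈ 15.073 days.
Remaining = 1190 × (1/2)^(58.7/15.073) = 1190 × (1/2)^3.8943 ≈ 80.03 dpm.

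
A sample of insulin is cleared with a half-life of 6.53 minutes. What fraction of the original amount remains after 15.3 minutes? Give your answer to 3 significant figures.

n = 15.3/6.53 ≈ 2.343 half-lives.
Fraction remaining = (1/2)^2.343 ≈ 0.1971.

0.197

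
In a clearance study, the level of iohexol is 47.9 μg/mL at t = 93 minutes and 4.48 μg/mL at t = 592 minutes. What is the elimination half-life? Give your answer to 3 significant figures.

146 minutes

Over Δt = 592 − 93 = 499 minutes, the level fell by a factor of 47.9/4.48 ≈ 10.692.
n = log₂(10.692) ≈ 3.4185 half-lives, so t½ = 499/3.4185 ≈ 145.97 minutes.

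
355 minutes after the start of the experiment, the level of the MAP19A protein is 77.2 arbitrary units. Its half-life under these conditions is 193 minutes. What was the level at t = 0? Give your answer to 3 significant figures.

276 arbitrary units

Number of half-lives elapsed: n = 355/193 ≈ 1.8394.
A₀ = A × 2^n = 77.2 × 2^1.8394 = 77.2 × 3.5786 ≈ 276.26 arbitrary units.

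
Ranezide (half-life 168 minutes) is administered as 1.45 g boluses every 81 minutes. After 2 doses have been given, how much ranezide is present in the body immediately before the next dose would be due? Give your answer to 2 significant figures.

The 2 doses were given 162, 81 minutes ago.
Total = 1.45·(1/2)^(162/168) + 1.45·(1/2)^(81/168)
      = 0.74317 + 1.0381 ≈ 1.7812 g.

1.8 g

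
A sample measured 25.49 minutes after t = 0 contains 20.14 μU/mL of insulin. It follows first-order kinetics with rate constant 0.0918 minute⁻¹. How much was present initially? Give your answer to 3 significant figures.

209 μU/mL

t½ = ln 2 / λ = 0.69315 / 0.0918 ≈ 7.5506 minutes.
Number of half-lives elapsed: n = 25.49/7.5506 ≈ 3.3759.
A₀ = A × 2^n = 20.14 × 2^3.3759 = 20.14 × 10.381 ≈ 209.07 μU/mL.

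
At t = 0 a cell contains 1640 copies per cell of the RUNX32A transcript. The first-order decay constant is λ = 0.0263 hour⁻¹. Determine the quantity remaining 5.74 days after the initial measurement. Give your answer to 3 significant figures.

43.8 copies per cell

t½ = ln 2 / λ = 0.69315 / 0.0263 ≈ 26.355 hours.
Convert the elapsed time: 5.74 days = 137.76 hours.
Number of half-lives: n = 137.76/26.355 ≈ 5.227.
Remaining = 1640 × (1/2)^5.227 = 1640 × 0.0267 ≈ 43.788 copies per cell.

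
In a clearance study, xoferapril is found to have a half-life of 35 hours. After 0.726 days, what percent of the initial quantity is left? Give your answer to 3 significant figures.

70.8%

0.726 days = 17.424 hours.
n = 17.424/35 ≈ 0.49783 half-lives.
Fraction remaining = (1/2)^0.49783 ≈ 0.70817, i.e. 70.817%.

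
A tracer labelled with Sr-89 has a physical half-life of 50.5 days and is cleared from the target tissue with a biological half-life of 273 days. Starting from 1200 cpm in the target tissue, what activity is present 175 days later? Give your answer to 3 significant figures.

1/t_eff = 1/t_phys + 1/t_biol = 1/50.5 + 1/273 = 0.023465 per day.
t_eff = 50.5 × 273 / (50.5 + 273) ≈ 42.617 days.
Remaining = 1200 × (1/2)^(175/42.617) = 1200 × (1/2)^4.1064 ≈ 69.669 cpm.

69.7 cpm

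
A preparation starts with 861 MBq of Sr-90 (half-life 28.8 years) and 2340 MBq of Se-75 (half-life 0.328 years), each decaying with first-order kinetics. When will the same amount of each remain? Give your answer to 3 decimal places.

Set 861·(1/2)^(t/28.8) = 2340·(1/2)^(t/0.328).
Taking log₂: log₂(861/2340) = t·(1/28.8 − 1/0.328).
log₂(0.36795) = -1.4424; 1/28.8 − 1/0.328 = -3.0141.
t = -1.4424 / -3.0141 ≈ 0.47857 years.

0.479 years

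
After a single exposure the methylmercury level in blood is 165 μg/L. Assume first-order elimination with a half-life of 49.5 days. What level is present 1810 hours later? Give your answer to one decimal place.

57.4 μg/L

Convert the elapsed time: 1810 hours = 75.4167 days.
Number of half-lives: n = 75.4167/49.5 ≈ 1.5236.
Remaining = 165 × (1/2)^1.5236 = 165 × 0.34782 ≈ 57.391 μg/L.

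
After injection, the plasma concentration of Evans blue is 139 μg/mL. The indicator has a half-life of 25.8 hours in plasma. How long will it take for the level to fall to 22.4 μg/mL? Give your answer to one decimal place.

Fraction remaining = 22.4/139 ≈ 0.16115.
n = log₂(139/22.4) = ln(6.2054)/ln 2 ≈ 2.6335 half-lives.
t = n × t½ = 2.6335 × 25.8 ≈ 67.945 hours.

67.9 hours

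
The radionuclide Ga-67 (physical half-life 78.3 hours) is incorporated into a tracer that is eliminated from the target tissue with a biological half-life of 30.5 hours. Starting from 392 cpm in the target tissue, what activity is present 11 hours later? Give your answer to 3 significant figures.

1/t_eff = 1/t_phys + 1/t_biol = 1/78.3 + 1/30.5 = 0.045558 per hour.
t_eff = 78.3 × 30.5 / (78.3 + 30.5) ≈ 21.95 hours.
Remaining = 392 × (1/2)^(11/21.95) = 392 × (1/2)^0.50114 ≈ 276.97 cpm.

277 cpm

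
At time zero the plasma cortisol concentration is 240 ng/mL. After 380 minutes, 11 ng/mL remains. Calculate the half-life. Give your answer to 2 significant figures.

A/A₀ = 11/240 ≈ 0.045833.
n = log₂(21.818) ≈ 4.4475 half-lives elapsed in 380 minutes.
t½ = 380/4.4475 ≈ 85.442 minutes.

85 minutes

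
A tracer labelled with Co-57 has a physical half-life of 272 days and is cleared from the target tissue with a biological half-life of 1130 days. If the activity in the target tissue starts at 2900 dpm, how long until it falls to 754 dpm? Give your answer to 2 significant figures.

430 days

1/t_eff = 1/t_phys + 1/t_biol = 1/272 + 1/1130 = 0.0045614 per day.
t_eff = 272 × 1130 / (272 + 1130) ≈ 219.23 days.
n = log₂(2900/754) ≈ 1.9434; t = 1.9434 × 219.23 ≈ 426.05 days.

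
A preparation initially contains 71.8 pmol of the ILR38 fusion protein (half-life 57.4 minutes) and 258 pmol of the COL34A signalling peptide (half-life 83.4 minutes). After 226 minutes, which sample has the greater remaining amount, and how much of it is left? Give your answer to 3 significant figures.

COL34A signalling peptide, 39.4 pmol

ILR38 fusion protein: 71.8 × (1/2)^3.9373 ≈ 4.6869 pmol.
COL34A signalling peptide: 258 × (1/2)^2.7098 ≈ 39.435 pmol.
COL34A signalling peptide has more remaining, at ≈ 39.435 pmol.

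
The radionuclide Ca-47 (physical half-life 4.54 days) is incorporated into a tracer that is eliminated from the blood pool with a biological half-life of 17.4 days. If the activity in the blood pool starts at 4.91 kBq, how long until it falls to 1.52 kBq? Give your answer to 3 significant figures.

6.09 days

1/t_eff = 1/t_phys + 1/t_biol = 1/4.54 + 1/17.4 = 0.27774 per day.
t_eff = 4.54 × 17.4 / (4.54 + 17.4) ≈ 3.6005 days.
n = log₂(4.91/1.52) ≈ 1.6917; t = 1.6917 × 3.6005 ≈ 6.0909 days.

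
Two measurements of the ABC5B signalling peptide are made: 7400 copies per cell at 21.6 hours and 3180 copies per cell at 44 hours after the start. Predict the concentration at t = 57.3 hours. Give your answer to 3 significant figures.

Over Δt = 44 − 21.6 = 22.4 hours, the level fell by a factor of 7400/3180 ≈ 2.327.
n = log₂(2.327) ≈ 1.2185 half-lives, so t½ = 22.4/1.2185 ≈ 18.383 hours.
From t = 44 to t = 57.3: 3180 × (1/2)^((57.3−44)/18.383) ≈ 1925.9 copies per cell.

1930 copies per cell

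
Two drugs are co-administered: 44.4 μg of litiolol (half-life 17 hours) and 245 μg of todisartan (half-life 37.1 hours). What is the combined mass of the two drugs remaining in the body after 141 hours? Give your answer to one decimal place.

litiolol: 44.4 × (1/2)^(141/17) = 44.4 × (1/2)^8.2941 ≈ 0.14145 μg.
todisartan: 245 × (1/2)^(141/37.1) = 245 × (1/2)^3.8005 ≈ 17.583 μg.
Total = 0.14145 + 17.583 ≈ 17.724 μg.

17.7 μg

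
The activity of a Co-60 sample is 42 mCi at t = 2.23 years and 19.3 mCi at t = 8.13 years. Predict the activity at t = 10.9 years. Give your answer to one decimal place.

13.4 mCi

Over Δt = 8.13 − 2.23 = 5.9 years, the level fell by a factor of 42/19.3 ≈ 2.1762.
n = log₂(2.1762) ≈ 1.1218 half-lives, so t½ = 5.9/1.1218 ≈ 5.2595 years.
From t = 8.13 to t = 10.9: 19.3 × (1/2)^((10.9−8.13)/5.2595) ≈ 13.397 mCi.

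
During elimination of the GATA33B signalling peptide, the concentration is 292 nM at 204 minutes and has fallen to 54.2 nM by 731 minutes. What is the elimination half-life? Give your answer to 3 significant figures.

217 minutes

Over Δt = 731 − 204 = 527 minutes, the level fell by a factor of 292/54.2 ≈ 5.3875.
n = log₂(5.3875) ≈ 2.4296 half-lives, so t½ = 527/2.4296 ≈ 216.91 minutes.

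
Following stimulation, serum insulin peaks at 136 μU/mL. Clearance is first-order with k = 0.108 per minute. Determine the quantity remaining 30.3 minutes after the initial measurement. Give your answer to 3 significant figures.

5.16 μU/mL

t½ = ln 2 / k = 0.69315 / 0.108 ≈ 6.418 minutes.
Number of half-lives: n = 30.3/6.418 ≈ 4.7211.
Remaining = 136 × (1/2)^4.7211 = 136 × 0.037915 ≈ 5.1565 μU/mL.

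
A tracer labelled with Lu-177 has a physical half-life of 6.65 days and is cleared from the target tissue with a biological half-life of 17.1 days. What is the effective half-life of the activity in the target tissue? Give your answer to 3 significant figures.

1/t_eff = 1/t_phys + 1/t_biol = 1/6.65 + 1/17.1 = 0.20886 per day.
t_eff = 6.65 × 17.1 / (6.65 + 17.1) ≈ 4.788 days.

4.79 days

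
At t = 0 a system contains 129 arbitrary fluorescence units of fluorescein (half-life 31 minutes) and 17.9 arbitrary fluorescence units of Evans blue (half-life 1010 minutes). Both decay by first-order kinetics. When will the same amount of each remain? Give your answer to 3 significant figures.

91.1 minutes

Set 129·(1/2)^(t/31) = 17.9·(1/2)^(t/1010).
Taking log₂: log₂(129/17.9) = t·(1/31 − 1/1010).
log₂(7.2067) = 2.8493; 1/31 − 1/1010 = 0.031268.
t = 2.8493 / 0.031268 ≈ 91.126 minutes.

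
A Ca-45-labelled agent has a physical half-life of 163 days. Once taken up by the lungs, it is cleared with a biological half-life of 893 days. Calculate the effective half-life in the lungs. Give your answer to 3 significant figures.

1/t_eff = 1/t_phys + 1/t_biol = 1/163 + 1/893 = 0.0072548 per day.
t_eff = 163 × 893 / (163 + 893) ≈ 137.84 days.

138 days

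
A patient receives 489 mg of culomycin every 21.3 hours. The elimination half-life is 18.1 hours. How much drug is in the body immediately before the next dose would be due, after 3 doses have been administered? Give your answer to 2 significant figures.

The 3 doses were given 63.9, 42.6, 21.3 hours ago.
Total = 489·(1/2)^(63.9/18.1) + 489·(1/2)^(42.6/18.1) + 489·(1/2)^(21.3/18.1)
      = 42.321 + 95.677 + 216.3 ≈ 354.3 mg.

350 mg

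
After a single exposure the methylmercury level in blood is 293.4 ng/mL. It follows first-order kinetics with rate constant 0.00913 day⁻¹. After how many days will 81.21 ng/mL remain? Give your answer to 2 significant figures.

140 days

t½ = ln 2 / k = 0.69315 / 0.00913 ≈ 75.92 days.
Fraction remaining = 81.21/293.4 ≈ 0.27679.
n = log₂(293.4/81.21) = ln(3.6129)/ln 2 ≈ 1.8531 half-lives.
t = n × t½ = 1.8531 × 75.92 ≈ 140.69 days.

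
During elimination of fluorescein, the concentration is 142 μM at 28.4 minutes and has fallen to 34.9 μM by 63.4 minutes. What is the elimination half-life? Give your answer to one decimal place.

Over Δt = 63.4 − 28.4 = 35 minutes, the level fell by a factor of 142/34.9 ≈ 4.0688.
n = log₂(4.0688) ≈ 2.0246 half-lives, so t½ = 35/2.0246 ≈ 17.287 minutes.

17.3 minutes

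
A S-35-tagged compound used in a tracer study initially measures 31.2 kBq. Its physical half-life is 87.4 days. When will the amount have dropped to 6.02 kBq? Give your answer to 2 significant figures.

Fraction remaining = 6.02/31.2 ≈ 0.19295.
n = log₂(31.2/6.02) = ln(5.1827)/ln 2 ≈ 2.3737 half-lives.
t = n × t½ = 2.3737 × 87.4 ≈ 207.46 days.

210 days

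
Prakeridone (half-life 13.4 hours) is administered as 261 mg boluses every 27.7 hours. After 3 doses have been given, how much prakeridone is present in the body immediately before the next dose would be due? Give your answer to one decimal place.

The 3 doses were given 83.1, 55.4, 27.7 hours ago.
Total = 261·(1/2)^(83.1/13.4) + 261·(1/2)^(55.4/13.4) + 261·(1/2)^(27.7/13.4)
      = 3.5465 + 14.862 + 62.282 ≈ 80.691 mg.

80.7 mg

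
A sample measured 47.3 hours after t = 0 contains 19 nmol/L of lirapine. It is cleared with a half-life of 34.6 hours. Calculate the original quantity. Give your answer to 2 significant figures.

Number of half-lives elapsed: n = 47.3/34.6 ≈ 1.3671.
A₀ = A × 2^n = 19 × 2^1.3671 = 19 × 2.5794 ≈ 49.009 nmol/L.

49 nmol/L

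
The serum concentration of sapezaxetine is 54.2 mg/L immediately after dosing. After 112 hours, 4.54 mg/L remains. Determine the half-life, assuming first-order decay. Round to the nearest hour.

A/A₀ = 4.54/54.2 ≈ 0.083764.
n = log₂(11.938) ≈ 3.5775 half-lives elapsed in 112 hours.
t½ = 112/3.5775 ≈ 31.307 hours.

31 hours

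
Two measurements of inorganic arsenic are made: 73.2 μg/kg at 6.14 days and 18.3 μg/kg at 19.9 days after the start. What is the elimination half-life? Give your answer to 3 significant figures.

6.88 days

Over Δt = 19.9 − 6.14 = 13.76 days, the level fell by a factor of 73.2/18.3 ≈ 4.
n = log₂(4) ≈ 2 half-lives, so t½ = 13.76/2 ≈ 6.88 days.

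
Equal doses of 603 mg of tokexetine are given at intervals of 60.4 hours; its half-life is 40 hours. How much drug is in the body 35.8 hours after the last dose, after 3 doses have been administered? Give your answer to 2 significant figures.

The 3 doses were given 156.6, 96.2, 35.8 hours ago.
Total = 603·(1/2)^(156.6/40) + 603·(1/2)^(96.2/40) + 603·(1/2)^(35.8/40)
      = 39.975 + 113.85 + 324.26 ≈ 478.09 mg.

480 mg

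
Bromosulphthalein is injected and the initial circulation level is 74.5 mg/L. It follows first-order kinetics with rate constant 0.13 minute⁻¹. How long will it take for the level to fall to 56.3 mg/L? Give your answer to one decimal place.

2.2 minutes

t½ = ln 2 / k = 0.69315 / 0.13 ≈ 5.3319 minutes.
Fraction remaining = 56.3/74.5 ≈ 0.7557.
n = log₂(74.5/56.3) = ln(1.3233)/ln 2 ≈ 0.40411 half-lives.
t = n × t½ = 0.40411 × 5.3319 ≈ 2.1547 minutes.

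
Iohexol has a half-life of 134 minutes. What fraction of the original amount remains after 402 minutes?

n = 402/134 ≈ 3 half-lives.
Fraction remaining = (1/2)^3 ≈ 0.125.

0.125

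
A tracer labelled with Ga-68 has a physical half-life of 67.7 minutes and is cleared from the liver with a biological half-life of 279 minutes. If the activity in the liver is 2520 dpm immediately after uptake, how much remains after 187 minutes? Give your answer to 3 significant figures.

1/t_eff = 1/t_phys + 1/t_biol = 1/67.7 + 1/279 = 0.018355 per minute.
t_eff = 67.7 × 279 / (67.7 + 279) ≈ 54.48 minutes.
Remaining = 2520 × (1/2)^(187/54.48) = 2520 × (1/2)^3.4324 ≈ 233.42 dpm.

233 dpm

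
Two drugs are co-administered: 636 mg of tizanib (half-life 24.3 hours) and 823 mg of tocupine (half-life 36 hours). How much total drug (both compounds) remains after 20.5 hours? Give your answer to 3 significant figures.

tizanib: 636 × (1/2)^(20.5/24.3) = 636 × (1/2)^0.84362 ≈ 354.41 mg.
tocupine: 823 × (1/2)^(20.5/36) = 823 × (1/2)^0.56944 ≈ 554.6 mg.
Total = 354.41 + 554.6 ≈ 909.01 mg.

909 mg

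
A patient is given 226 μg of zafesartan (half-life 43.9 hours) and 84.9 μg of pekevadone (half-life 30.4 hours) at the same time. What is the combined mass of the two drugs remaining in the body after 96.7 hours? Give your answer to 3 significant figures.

58.5 μg

zafesartan: 226 × (1/2)^(96.7/43.9) = 226 × (1/2)^2.2027 ≈ 49.093 μg.
pekevadone: 84.9 × (1/2)^(96.7/30.4) = 84.9 × (1/2)^3.1809 ≈ 9.3617 μg.
Total = 49.093 + 9.3617 ≈ 58.455 μg.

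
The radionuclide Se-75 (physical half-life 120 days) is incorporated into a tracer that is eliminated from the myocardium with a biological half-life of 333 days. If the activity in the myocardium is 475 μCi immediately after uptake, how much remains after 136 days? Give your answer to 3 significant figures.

1/t_eff = 1/t_phys + 1/t_biol = 1/120 + 1/333 = 0.011336 per day.
t_eff = 120 × 333 / (120 + 333) ≈ 88.212 days.
Remaining = 475 × (1/2)^(136/88.212) = 475 × (1/2)^1.5417 ≈ 163.15 μCi.

163 μCi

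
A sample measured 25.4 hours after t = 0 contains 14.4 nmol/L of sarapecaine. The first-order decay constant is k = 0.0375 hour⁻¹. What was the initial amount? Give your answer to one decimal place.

t½ = ln 2 / k = 0.69315 / 0.0375 ≈ 18.484 hours.
Number of half-lives elapsed: n = 25.4/18.484 ≈ 1.3742.
A₀ = A × 2^n = 14.4 × 2^1.3742 = 14.4 × 2.5922 ≈ 37.327 nmol/L.

37.3 nmol/L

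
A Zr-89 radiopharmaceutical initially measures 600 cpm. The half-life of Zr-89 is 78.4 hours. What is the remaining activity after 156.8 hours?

150 cpm

Elapsed time is 2 half-lives (156.8/78.4).
Each half-life halves the amount: 600 × (1/2)^2 = 600/4 = 150 cpm.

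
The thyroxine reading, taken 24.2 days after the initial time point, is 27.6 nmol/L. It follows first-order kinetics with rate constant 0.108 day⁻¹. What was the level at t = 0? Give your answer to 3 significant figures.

t½ = ln 2 / λ = 0.69315 / 0.108 ≈ 6.418 days.
Number of half-lives elapsed: n = 24.2/6.418 ≈ 3.7706.
A₀ = A × 2^n = 27.6 × 2^3.7706 = 27.6 × 13.648 ≈ 376.69 nmol/L.

377 nmol/L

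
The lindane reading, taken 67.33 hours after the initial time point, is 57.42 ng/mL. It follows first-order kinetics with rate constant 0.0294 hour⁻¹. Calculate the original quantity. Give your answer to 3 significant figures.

t½ = ln 2 / k = 0.69315 / 0.0294 ≈ 23.576 hours.
Number of half-lives elapsed: n = 67.33/23.576 ≈ 2.8558.
A₀ = A × 2^n = 57.42 × 2^2.8558 = 57.42 × 7.2391 ≈ 415.67 ng/mL.

416 ng/mL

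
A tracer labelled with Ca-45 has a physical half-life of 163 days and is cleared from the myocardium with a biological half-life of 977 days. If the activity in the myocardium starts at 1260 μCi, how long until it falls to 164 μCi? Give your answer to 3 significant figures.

411 days

1/t_eff = 1/t_phys + 1/t_biol = 1/163 + 1/977 = 0.0071585 per day.
t_eff = 163 × 977 / (163 + 977) ≈ 139.69 days.
n = log₂(1260/164) ≈ 2.9417; t = 2.9417 × 139.69 ≈ 410.93 days.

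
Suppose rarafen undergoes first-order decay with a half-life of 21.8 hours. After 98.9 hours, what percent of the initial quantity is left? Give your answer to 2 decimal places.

n = 98.9/21.8 ≈ 4.5367 half-lives.
Fraction remaining = (1/2)^4.5367 ≈ 0.043084, i.e. 4.3084%.

4.31%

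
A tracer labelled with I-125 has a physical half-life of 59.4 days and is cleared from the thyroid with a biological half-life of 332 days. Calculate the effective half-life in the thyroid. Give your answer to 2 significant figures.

1/t_eff = 1/t_phys + 1/t_biol = 1/59.4 + 1/332 = 0.019847 per day.
t_eff = 59.4 × 332 / (59.4 + 332) ≈ 50.385 days.

50 days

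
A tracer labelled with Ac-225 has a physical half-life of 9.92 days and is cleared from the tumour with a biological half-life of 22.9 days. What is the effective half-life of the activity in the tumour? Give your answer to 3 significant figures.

6.92 days

1/t_eff = 1/t_phys + 1/t_biol = 1/9.92 + 1/22.9 = 0.14447 per day.
t_eff = 9.92 × 22.9 / (9.92 + 22.9) ≈ 6.9216 days.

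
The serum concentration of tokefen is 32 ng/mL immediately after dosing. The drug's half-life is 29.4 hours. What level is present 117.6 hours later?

Elapsed time is 4 half-lives (117.6/29.4).
Each half-life halves the amount: 32 × (1/2)^4 = 32/16 = 2 ng/mL.

2 ng/mL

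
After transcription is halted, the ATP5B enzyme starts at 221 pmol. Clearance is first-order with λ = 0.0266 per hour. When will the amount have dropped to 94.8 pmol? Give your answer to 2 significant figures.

t½ = ln 2 / λ = 0.69315 / 0.0266 ≈ 26.058 hours.
Fraction remaining = 94.8/221 ≈ 0.42896.
n = log₂(221/94.8) = ln(2.3312)/ln 2 ≈ 1.2211 half-lives.
t = n × t½ = 1.2211 × 26.058 ≈ 31.819 hours.

32 hours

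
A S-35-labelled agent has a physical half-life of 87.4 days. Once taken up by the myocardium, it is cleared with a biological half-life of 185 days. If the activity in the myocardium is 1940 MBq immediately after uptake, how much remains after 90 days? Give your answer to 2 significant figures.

680 MBq

1/t_eff = 1/t_phys + 1/t_biol = 1/87.4 + 1/185 = 0.016847 per day.
t_eff = 87.4 × 185 / (87.4 + 185) ≈ 59.358 days.
Remaining = 1940 × (1/2)^(90/59.358) = 1940 × (1/2)^1.5162 ≈ 678.22 MBq.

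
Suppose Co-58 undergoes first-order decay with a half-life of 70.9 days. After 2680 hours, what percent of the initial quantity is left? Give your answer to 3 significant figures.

33.6%

2680 hours = 111.667 days.
n = 111.667/70.9 ≈ 1.575 half-lives.
Fraction remaining = (1/2)^1.575 ≈ 0.33565, i.e. 33.565%.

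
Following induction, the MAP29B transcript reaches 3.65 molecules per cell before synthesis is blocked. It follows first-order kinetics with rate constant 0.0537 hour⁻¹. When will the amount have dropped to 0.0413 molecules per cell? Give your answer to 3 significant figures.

t½ = ln 2 / k = 0.69315 / 0.0537 ≈ 12.908 hours.
Fraction remaining = 0.0413/3.65 ≈ 0.011315.
n = log₂(3.65/0.0413) = ln(88.378)/ln 2 ≈ 6.4656 half-lives.
t = n × t½ = 6.4656 × 12.908 ≈ 83.457 hours.

83.5 hours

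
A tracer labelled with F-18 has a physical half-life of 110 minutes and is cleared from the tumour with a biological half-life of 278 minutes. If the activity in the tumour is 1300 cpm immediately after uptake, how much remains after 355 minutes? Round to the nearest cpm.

57 cpm

1/t_eff = 1/t_phys + 1/t_biol = 1/110 + 1/278 = 0.012688 per minute.
t_eff = 110 × 278 / (110 + 278) ≈ 78.814 minutes.
Remaining = 1300 × (1/2)^(355/78.814) = 1300 × (1/2)^4.5043 ≈ 57.283 cpm.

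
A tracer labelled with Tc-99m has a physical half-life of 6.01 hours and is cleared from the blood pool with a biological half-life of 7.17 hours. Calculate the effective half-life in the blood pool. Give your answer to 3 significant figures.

1/t_eff = 1/t_phys + 1/t_biol = 1/6.01 + 1/7.17 = 0.30586 per hour.
t_eff = 6.01 × 7.17 / (6.01 + 7.17) ≈ 3.2695 hours.

3.27 hours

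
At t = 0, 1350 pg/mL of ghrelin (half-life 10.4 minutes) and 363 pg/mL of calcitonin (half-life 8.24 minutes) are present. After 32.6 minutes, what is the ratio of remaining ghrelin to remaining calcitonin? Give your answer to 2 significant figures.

ghrelin: 1350 × (1/2)^(32.6/10.4) = 1350 × (1/2)^3.1346 ≈ 153.72 pg/mL.
calcitonin: 363 × (1/2)^(32.6/8.24) = 363 × (1/2)^3.9563 ≈ 23.385 pg/mL.
Ratio ≈ 153.72 / 23.385 ≈ 6.5733.

6.6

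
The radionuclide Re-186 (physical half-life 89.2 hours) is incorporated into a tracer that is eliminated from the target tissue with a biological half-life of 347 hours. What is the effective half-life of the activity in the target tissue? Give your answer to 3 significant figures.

1/t_eff = 1/t_phys + 1/t_biol = 1/89.2 + 1/347 = 0.014093 per hour.
t_eff = 89.2 × 347 / (89.2 + 347) ≈ 70.959 hours.

71.0 hours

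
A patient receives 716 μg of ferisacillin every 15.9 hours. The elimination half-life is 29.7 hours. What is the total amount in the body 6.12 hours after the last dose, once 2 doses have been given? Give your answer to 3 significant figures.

The 2 doses were given 22.02, 6.12 hours ago.
Total = 716·(1/2)^(22.02/29.7) + 716·(1/2)^(6.12/29.7)
      = 428.28 + 620.7 ≈ 1049 μg.

1050 μg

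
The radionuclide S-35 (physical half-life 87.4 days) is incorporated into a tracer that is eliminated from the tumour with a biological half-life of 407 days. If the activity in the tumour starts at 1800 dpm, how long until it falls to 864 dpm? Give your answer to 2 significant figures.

1/t_eff = 1/t_phys + 1/t_biol = 1/87.4 + 1/407 = 0.013899 per day.
t_eff = 87.4 × 407 / (87.4 + 407) ≈ 71.949 days.
n = log₂(1800/864) ≈ 1.0589; t = 1.0589 × 71.949 ≈ 76.187 days.

76 days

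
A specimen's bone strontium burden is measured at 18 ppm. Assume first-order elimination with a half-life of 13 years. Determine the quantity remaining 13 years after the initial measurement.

Elapsed time is 1 half-life (13/13).
Each half-life halves the amount: 18 × (1/2)^1 = 18/2 = 9 ppm.

9 ppm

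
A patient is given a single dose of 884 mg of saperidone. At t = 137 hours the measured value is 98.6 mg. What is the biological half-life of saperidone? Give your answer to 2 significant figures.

43 hours

A/A₀ = 98.6/884 ≈ 0.11154.
n = log₂(8.9655) ≈ 3.1644 half-lives elapsed in 137 hours.
t½ = 137/3.1644 ≈ 43.294 hours.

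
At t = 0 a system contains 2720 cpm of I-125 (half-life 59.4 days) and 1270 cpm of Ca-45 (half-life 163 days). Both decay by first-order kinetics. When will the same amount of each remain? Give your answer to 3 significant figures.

Set 2720·(1/2)^(t/59.4) = 1270·(1/2)^(t/163).
Taking log₂: log₂(2720/1270) = t·(1/59.4 − 1/163).
log₂(2.1417) = 1.0988; 1/59.4 − 1/163 = 0.0107.
t = 1.0988 / 0.0107 ≈ 102.69 days.

103 days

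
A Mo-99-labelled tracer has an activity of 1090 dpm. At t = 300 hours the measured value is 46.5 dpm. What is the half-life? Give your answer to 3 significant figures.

A/A₀ = 46.5/1090 ≈ 0.042661.
n = log₂(23.441) ≈ 4.551 half-lives elapsed in 300 hours.
t½ = 300/4.551 ≈ 65.92 hours.

65.9 hours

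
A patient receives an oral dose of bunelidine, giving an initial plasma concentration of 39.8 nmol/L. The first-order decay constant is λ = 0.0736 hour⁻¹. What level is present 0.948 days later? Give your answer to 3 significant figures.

7.46 nmol/L

t½ = ln 2 / λ = 0.69315 / 0.0736 ≈ 9.4178 hours.
Convert the elapsed time: 0.948 days = 22.752 hours.
Number of half-lives: n = 22.752/9.4178 ≈ 2.4159.
Remaining = 39.8 × (1/2)^2.4159 = 39.8 × 0.18739 ≈ 7.4582 nmol/L.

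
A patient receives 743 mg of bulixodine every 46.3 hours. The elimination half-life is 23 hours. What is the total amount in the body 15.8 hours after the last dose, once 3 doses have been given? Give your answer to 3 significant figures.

604 mg

The 3 doses were given 108.4, 62.1, 15.8 hours ago.
Total = 743·(1/2)^(108.4/23) + 743·(1/2)^(62.1/23) + 743·(1/2)^(15.8/23)
      = 28.328 + 114.34 + 461.52 ≈ 604.19 mg.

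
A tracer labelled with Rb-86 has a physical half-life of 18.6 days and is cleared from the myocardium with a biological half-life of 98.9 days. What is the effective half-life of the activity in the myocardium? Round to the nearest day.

16 days

1/t_eff = 1/t_phys + 1/t_biol = 1/18.6 + 1/98.9 = 0.063875 per day.
t_eff = 18.6 × 98.9 / (18.6 + 98.9) ≈ 15.656 days.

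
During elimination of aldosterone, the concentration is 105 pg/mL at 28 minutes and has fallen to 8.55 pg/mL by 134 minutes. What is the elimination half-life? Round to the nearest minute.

29 minutes

Over Δt = 134 − 28 = 106 minutes, the level fell by a factor of 105/8.55 ≈ 12.281.
n = log₂(12.281) ≈ 3.6183 half-lives, so t½ = 106/3.6183 ≈ 29.295 minutes.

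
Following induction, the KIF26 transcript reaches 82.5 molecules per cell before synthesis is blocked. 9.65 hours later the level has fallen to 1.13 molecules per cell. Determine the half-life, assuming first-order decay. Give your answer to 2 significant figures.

1.6 hours

A/A₀ = 1.13/82.5 ≈ 0.013697.
n = log₂(73.009) ≈ 6.19 half-lives elapsed in 9.65 hours.
t½ = 9.65/6.19 ≈ 1.559 hours.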